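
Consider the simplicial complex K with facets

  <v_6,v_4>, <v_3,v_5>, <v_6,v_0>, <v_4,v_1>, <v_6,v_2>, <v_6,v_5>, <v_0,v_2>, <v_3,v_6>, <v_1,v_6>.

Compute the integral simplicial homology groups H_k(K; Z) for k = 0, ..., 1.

H_0 ≅ Z,  H_1 ≅ Z^3.

Fix the vertex order v_0 < v_1 < v_2 < v_3 < v_4 < v_5 < v_6 and write every simplex with vertices in increasing order. Then dim K = 1 and the simplices of K are:

  0-simplices (7): [v_0], [v_1], [v_2], [v_3], [v_4], [v_5], [v_6]
  1-simplices (9): [v_0,v_2], [v_0,v_6], [v_1,v_4], [v_1,v_6], [v_2,v_6], [v_3,v_5], [v_3,v_6], [v_4,v_6], [v_5,v_6]

giving chain groups C_0 ≅ Z^7, C_1 ≅ Z^9.

Boundary ∂_1: C_1 → C_0 maps an edge to its endpoints' difference, ∂[p,q] = q − p.
The resulting 7×9 matrix has rank 6, and its Smith normal form has invariant factors (1,1,1,1,1,1).

Now H_k = ker ∂_k / im ∂_{k+1}, so:

  H_0: rank C_0 − rank ∂_1 = 7 − 6 = 1, and the invariant factors of ∂_1 are all 1, so H_0 ≅ Z.
  H_1: rank ker ∂_1 − rank ∂_2 = (9 − 6) − 0 = 3, and there is no ∂_2, so H_1 ≅ Z^3.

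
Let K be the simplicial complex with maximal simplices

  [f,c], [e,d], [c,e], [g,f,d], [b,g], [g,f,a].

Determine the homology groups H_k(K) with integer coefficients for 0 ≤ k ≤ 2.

Fix the vertex order a < b < c < d < e < f < g and write every simplex with vertices in increasing order. Then dim K = 2 and the simplices of K are:

  0-simplices (7): a, b, c, d, e, f, g
  1-simplices (9): af, ag, bg, ce, cf, de, df, dg, fg
  2-simplices (2): afg, dfg

giving chain groups C_0 ≅ Z^7, C_1 ≅ Z^9, C_2 ≅ Z^2.

Boundary ∂_1: C_1 → C_0 is given by ∂[p,q] = [q] − [p]. For instance
  ∂ce = e − c.
As a 7×9 matrix over Z this has rank 6, with invariant factors (1,1,1,1,1,1).

∂_2: C_2 → C_1 sends each 2-simplex [p,q,r] to [q,r] − [p,r] + [p,q]. For instance
  ∂dfg = fg − dg + df,
  ∂afg = fg − ag + af.
This gives a 9×2 integer matrix of rank 2; reducing to Smith normal form yields diagonal entries (1,1).

Computing H_k = (kernel of ∂_k) / (image of ∂_{k+1}):

  H_0: rank C_0 − rank ∂_1 = 7 − 6 = 1, and the invariant factors of ∂_1 are all 1, so H_0 ≅ Z.
  H_1: rank ker ∂_1 − rank ∂_2 = (9 − 6) − 2 = 1, and the invariant factors of ∂_2 are all 1, so H_1 ≅ Z.
  H_2: rank ker ∂_2 − rank ∂_3 = (2 − 2) − 0 = 0, and there is no ∂_3, so H_2 ≅ 0.

As a check, the Euler characteristic is 7 − 9 + 2 = 0, which agrees with 1 − 1 + 0 = 0.

H_0 = Z,  H_1 = Z,  H_2 = 0.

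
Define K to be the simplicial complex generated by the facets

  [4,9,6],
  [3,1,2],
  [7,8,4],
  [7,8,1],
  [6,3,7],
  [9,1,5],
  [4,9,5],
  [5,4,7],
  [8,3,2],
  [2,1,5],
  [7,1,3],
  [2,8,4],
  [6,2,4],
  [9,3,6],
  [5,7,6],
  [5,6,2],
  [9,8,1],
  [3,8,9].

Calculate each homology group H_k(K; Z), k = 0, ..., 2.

H_0 ≅ Z,  H_1 ≅ Z ⊕ Z/2,  H_2 = 0.

Fix the vertex order 1 < 2 < 3 < 4 < 5 < 6 < 7 < 8 < 9 and write every simplex with vertices in increasing order. Then dim K = 2 and the simplices of K are:

  0-simplices (9): [1], [2], [3], [4], [5], [6], [7], [8], [9]
  1-simplices (27): (27 of them)
  2-simplices (18): [1,2,3], [1,2,5], [1,3,7], [1,5,9], [1,7,8], [1,8,9], [2,3,8], [2,4,6], [2,4,8], [2,5,6], [3,6,7], [3,6,9], [3,8,9], [4,5,7], [4,5,9], [4,6,9], [4,7,8], [5,6,7]

Hence C_0 ≅ Z^9, C_1 ≅ Z^27, C_2 ≅ Z^18.

∂_1: C_1 → C_0 sends each edge [p,q] (with p < q) to q − p.
The resulting 9×27 matrix has rank 8, and its Smith normal form has invariant factors (1,1,1,1,1,1,1,1).

∂_2: C_2 → C_1 acts by ∂[p,q,r] = [q,r] − [p,r] + [p,q]. For instance
  ∂[4,5,9] = [5,9] − [4,9] + [4,5],
  ∂[1,7,8] = [7,8] − [1,8] + [1,7].
As a 27×18 matrix over Z this has rank 18, with invariant factors (1,1,1,1,1,1,1,1,1,1,1,1,1,1,1,1,1,2).

Computing H_k = (kernel of ∂_k) / (image of ∂_{k+1}):

  H_0: rank C_0 − rank ∂_1 = 9 − 8 = 1, and the invariant factors of ∂_1 are all 1, so H_0 = Z.
  H_1: rank ker ∂_1 − rank ∂_2 = (27 − 8) − 18 = 1, and ∂_2 has invariant factor 2 > 1, so H_1 = Z ⊕ Z/2.
  H_2: rank ker ∂_2 − rank ∂_3 = (18 − 18) − 0 = 0, and there is no ∂_3, so H_2 = 0.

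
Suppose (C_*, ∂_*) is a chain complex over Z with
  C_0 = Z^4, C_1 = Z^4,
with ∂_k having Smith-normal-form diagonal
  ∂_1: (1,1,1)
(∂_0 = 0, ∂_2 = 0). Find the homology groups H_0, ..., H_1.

H_0 = Z,  H_1 = Z.

H_0: b_0 = 4 − 0 − 3 = 1; torsion from ∂_1 factors > 1: none. So H_0 = Z.
H_1: b_1 = 4 − 3 − 0 = 1; torsion from ∂_2 factors > 1: none. So H_1 = Z.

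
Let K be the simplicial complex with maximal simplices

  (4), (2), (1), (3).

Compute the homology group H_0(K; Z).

K has 4 vertices.
rank ∂_0 = 0, rank ∂_1 = 0 ⇒ b_0 = 4 − 0 − 0 = 4. So H_0 ≅ Z^4.

H_0 = Z^4.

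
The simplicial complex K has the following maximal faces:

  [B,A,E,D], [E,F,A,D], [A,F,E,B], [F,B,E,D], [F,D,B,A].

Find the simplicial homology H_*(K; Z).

Fix the vertex order A < B < D < E < F and write every simplex with vertices in increasing order. Then dim K = 3 and the simplices of K are:

  0-simplices (5): A, B, D, E, F
  1-simplices (10): AB, AD, AE, AF, BD, BE, BF, DE, DF, EF
  2-simplices (10): ABD, ABE, ABF, ADE, ADF, AEF, BDE, BDF, BEF, DEF
  3-simplices (5): ABDE, ABDF, ABEF, ADEF, BDEF

giving chain groups C_0 ≅ Z^5, C_1 ≅ Z^10, C_2 ≅ Z^10, C_3 ≅ Z^5.

The boundary map ∂_1: C_1 → C_0 is given by ∂[p,q] = [q] − [p]. For instance
  ∂AD = D − A.
The 5×10 boundary matrix has rank 4 and Smith normal form diag(1,1,1,1).

∂_2: C_2 → C_1 maps a triangle to the signed sum of its edges. For instance
  ∂AEF = EF − AF + AE,
  ∂BEF = EF − BF + BE.
The 10×10 boundary matrix has rank 6 and Smith normal form diag(1,1,1,1,1,1).

Boundary ∂_3: C_3 → C_2 sends each 3-simplex σ to the alternating sum Σ_i (−1)^i (σ with its i-th vertex removed). For instance
  ∂ABDE = BDE − ADE + ABE − ABD,
  ∂ABDF = BDF − ADF + ABF − ABD.
The resulting 10×5 matrix has rank 4, and its Smith normal form has invariant factors (1,1,1,1).

From H_k ≅ ker(∂_k) / im(∂_{k+1}) we obtain:

  H_0: rank C_0 − rank ∂_1 = 5 − 4 = 1, and the invariant factors of ∂_1 are all 1, so H_0 = Z.
  H_1: rank ker ∂_1 − rank ∂_2 = (10 − 4) − 6 = 0, and the invariant factors of ∂_2 are all 1, so H_1 = 0.
  H_2: rank ker ∂_2 − rank ∂_3 = (10 − 6) − 4 = 0, and the invariant factors of ∂_3 are all 1, so H_2 = 0.
  H_3: rank ker ∂_3 − rank ∂_4 = (5 − 4) − 0 = 1, and there is no ∂_4, so H_3 = Z.

H_0 ≅ Z,  H_1 = 0,  H_2 = 0,  H_3 ≅ Z.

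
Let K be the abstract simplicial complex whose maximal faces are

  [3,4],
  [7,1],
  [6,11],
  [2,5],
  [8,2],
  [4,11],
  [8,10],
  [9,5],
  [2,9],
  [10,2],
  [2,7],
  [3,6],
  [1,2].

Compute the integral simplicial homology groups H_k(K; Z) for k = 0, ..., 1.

Order the vertices as 1 < 2 < 3 < 4 < 5 < 6 < 7 < 8 < 9 < 10 < 11. Listing each simplex with vertices in this order, K has dimension 1 with simplices:

  0-simplices (11): [1], [2], [3], [4], [5], [6], [7], [8], [9], [10], [11]
  1-simplices (13): [1,2], [1,7], [2,5], [2,7], [2,8], [2,9], [2,10], [3,4], [3,6], [4,11], [5,9], [6,11], [8,10]

so the chain groups are C_0 ≅ Z^11, C_1 ≅ Z^13.

Boundary ∂_1: C_1 → C_0 sends each edge [p,q] (with p < q) to q − p. For instance
  ∂[2,5] = [5] − [2].
As a 11×13 matrix over Z this has rank 9, with invariant factors (1,1,1,1,1,1,1,1,1).

Computing H_k = (kernel of ∂_k) / (image of ∂_{k+1}):

  H_0: rank C_0 − rank ∂_1 = 11 − 9 = 2, and the invariant factors of ∂_1 are all 1, so H_0 = Z^2.
  H_1: rank ker ∂_1 − rank ∂_2 = (13 − 9) − 0 = 4, and there is no ∂_2, so H_1 = Z^4.

As a check, the Euler characteristic is 11 − 13 = -2, which agrees with 2 − 4 = -2.

H_0 ≅ Z^2,  H_1 ≅ Z^4.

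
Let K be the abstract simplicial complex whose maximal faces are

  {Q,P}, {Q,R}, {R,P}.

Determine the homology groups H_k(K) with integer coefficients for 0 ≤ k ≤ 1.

H_0 = Z,  H_1 = Z.

Take the total order P < Q < R on the vertex set. Then K (dimension 1) consists of the simplices:

  0-simplices (3): P, Q, R
  1-simplices (3): PQ, PR, QR

Hence C_0 ≅ Z^3, C_1 ≅ Z^3.

The boundary map ∂_1: C_1 → C_0 maps an edge to its endpoints' difference, ∂[p,q] = q − p. For instance
  ∂QR = R − Q.
As a 3×3 matrix over Z this has rank 2, with invariant factors (1,1).

Now H_k = ker ∂_k / im ∂_{k+1}, so:

  H_0: rank C_0 − rank ∂_1 = 3 − 2 = 1, and the invariant factors of ∂_1 are all 1, so H_0 = Z.
  H_1: rank ker ∂_1 − rank ∂_2 = (3 − 2) − 0 = 1, and there is no ∂_2, so H_1 = Z.

As a check, the Euler characteristic is 3 − 3 = 0, which agrees with 1 − 1 = 0.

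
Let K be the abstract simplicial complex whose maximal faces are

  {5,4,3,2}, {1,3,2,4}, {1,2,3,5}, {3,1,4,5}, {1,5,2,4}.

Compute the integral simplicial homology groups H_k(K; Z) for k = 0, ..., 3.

Order the vertices as 1 < 2 < 3 < 4 < 5. Listing each simplex with vertices in this order, K has dimension 3 with simplices:

  0-simplices (5): [1], [2], [3], [4], [5]
  1-simplices (10): [1,2], [1,3], [1,4], [1,5], [2,3], [2,4], [2,5], [3,4], [3,5], [4,5]
  2-simplices (10): [1,2,3], [1,2,4], [1,2,5], [1,3,4], [1,3,5], [1,4,5], [2,3,4], [2,3,5], [2,4,5], [3,4,5]
  3-simplices (5): [1,2,3,4], [1,2,3,5], [1,2,4,5], [1,3,4,5], [2,3,4,5]

Hence C_0 ≅ Z^5, C_1 ≅ Z^10, C_2 ≅ Z^10, C_3 ≅ Z^5.

Boundary ∂_1: C_1 → C_0 sends each edge [p,q] (with p < q) to q − p. For instance
  ∂[3,4] = [4] − [3].
The 5×10 boundary matrix has rank 4 and Smith normal form diag(1,1,1,1).

Boundary ∂_2: C_2 → C_1 maps a triangle to the signed sum of its edges. For instance
  ∂[1,3,5] = [3,5] − [1,5] + [1,3],
  ∂[3,4,5] = [4,5] − [3,5] + [3,4].
As a 10×10 matrix over Z this has rank 6, with invariant factors (1,1,1,1,1,1).

∂_3: C_3 → C_2 sends each 3-simplex σ to the alternating sum Σ_i (−1)^i (σ with its i-th vertex removed). For instance
  ∂[2,3,4,5] = [3,4,5] − [2,4,5] + [2,3,5] − [2,3,4],
  ∂[1,2,4,5] = [2,4,5] − [1,4,5] + [1,2,5] − [1,2,4].
The 10×5 boundary matrix has rank 4 and Smith normal form diag(1,1,1,1).

Computing H_k = (kernel of ∂_k) / (image of ∂_{k+1}):

  H_0: rank C_0 − rank ∂_1 = 5 − 4 = 1, and the invariant factors of ∂_1 are all 1, so H_0 = Z.
  H_1: rank ker ∂_1 − rank ∂_2 = (10 − 4) − 6 = 0, and the invariant factors of ∂_2 are all 1, so H_1 = 0.
  H_2: rank ker ∂_2 − rank ∂_3 = (10 − 6) − 4 = 0, and the invariant factors of ∂_3 are all 1, so H_2 = 0.
  H_3: rank ker ∂_3 − rank ∂_4 = (5 − 4) − 0 = 1, and there is no ∂_4, so H_3 = Z.

(K is a triangulation of the 3-sphere S^3.)

H_0 ≅ Z,  H_1 = 0,  H_2 = 0,  H_3 ≅ Z.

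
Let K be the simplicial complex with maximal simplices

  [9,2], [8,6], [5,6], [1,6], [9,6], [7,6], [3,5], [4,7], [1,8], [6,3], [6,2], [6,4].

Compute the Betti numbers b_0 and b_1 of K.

b_0 = 1, b_1 = 4.

Take the total order 1 < 2 < 3 < 4 < 5 < 6 < 7 < 8 < 9 on the vertex set. Then K (dimension 1) consists of the simplices:

  0-simplices (9): [1], [2], [3], [4], [5], [6], [7], [8], [9]
  1-simplices (12): [1,6], [1,8], [2,6], [2,9], [3,5], [3,6], [4,6], [4,7], [5,6], [6,7], [6,8], [6,9]

so the chain groups are C_0 ≅ Z^9, C_1 ≅ Z^12.

The boundary map ∂_1: C_1 → C_0 sends each edge [p,q] (with p < q) to q − p. For instance
  ∂[1,6] = [6] − [1].
As a 9×12 matrix over Z this has rank 8, with invariant factors (1,1,1,1,1,1,1,1).

Now H_k = ker ∂_k / im ∂_{k+1}, so:

  H_0: rank C_0 − rank ∂_1 = 9 − 8 = 1, and the invariant factors of ∂_1 are all 1, so H_0 = Z.
  H_1: rank ker ∂_1 − rank ∂_2 = (12 − 8) − 0 = 4, and there is no ∂_2, so H_1 = Z^4.

Hence the Betti numbers are b_0 = 1, b_1 = 4.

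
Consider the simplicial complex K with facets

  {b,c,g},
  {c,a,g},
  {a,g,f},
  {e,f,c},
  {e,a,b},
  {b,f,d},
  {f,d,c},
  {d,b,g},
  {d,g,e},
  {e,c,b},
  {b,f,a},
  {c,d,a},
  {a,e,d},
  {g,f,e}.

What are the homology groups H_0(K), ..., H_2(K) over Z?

We work with the vertex ordering a < b < c < d < e < f < g. The simplices of K, each written with vertices in increasing order, are:

  0-simplices (7): a, b, c, d, e, f, g
  1-simplices (21): ab, ac, ad, ae, af, ag, bc, bd, be, bf, bg, cd, ce, cf, cg, de, df, dg, ef, eg, fg
  2-simplices (14): abe, abf, acd, acg, ade, afg, bce, bcg, bdf, bdg, cdf, cef, deg, efg

Hence C_0 ≅ Z^7, C_1 ≅ Z^21, C_2 ≅ Z^14.

The boundary map ∂_1: C_1 → C_0 sends each edge [p,q] (with p < q) to q − p. For instance
  ∂cd = d − c.
This gives a 7×21 integer matrix of rank 6; reducing to Smith normal form yields diagonal entries (1,1,1,1,1,1).

∂_2: C_2 → C_1 sends each 2-simplex [p,q,r] to [q,r] − [p,r] + [p,q]. For instance
  ∂afg = fg − ag + af,
  ∂ade = de − ae + ad.
This gives a 21×14 integer matrix of rank 13; reducing to Smith normal form yields diagonal entries (1,1,1,1,1,1,1,1,1,1,1,1,1).

From H_k ≅ ker(∂_k) / im(∂_{k+1}) we obtain:

  H_0: rank C_0 − rank ∂_1 = 7 − 6 = 1, and the invariant factors of ∂_1 are all 1, so H_0 = Z.
  H_1: rank ker ∂_1 − rank ∂_2 = (21 − 6) − 13 = 2, and the invariant factors of ∂_2 are all 1, so H_1 = Z^2.
  H_2: rank ker ∂_2 − rank ∂_3 = (14 − 13) − 0 = 1, and there is no ∂_3, so H_2 = Z.

(K is a triangulation of the torus T^2.)

H_0 ≅ Z,  H_1 ≅ Z^2,  H_2 ≅ Z.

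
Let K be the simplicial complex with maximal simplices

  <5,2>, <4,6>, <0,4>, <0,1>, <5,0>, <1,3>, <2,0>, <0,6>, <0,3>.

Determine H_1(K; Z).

We work with the vertex ordering 0 < 1 < 2 < 3 < 4 < 5 < 6. The simplices of K, each written with vertices in increasing order, are:

  0-simplices (7): [0], [1], [2], [3], [4], [5], [6]
  1-simplices (9): [0,1], [0,2], [0,3], [0,4], [0,5], [0,6], [1,3], [2,5], [4,6]

Hence C_0 ≅ Z^7, C_1 ≅ Z^9.

∂_1: C_1 → C_0 is given by ∂[p,q] = [q] − [p]. For instance
  ∂[2,5] = [5] − [2].
The 7×9 boundary matrix has rank 6 and Smith normal form diag(1,1,1,1,1,1).

Now H_k = ker ∂_k / im ∂_{k+1}, so:

  H_1: rank ker ∂_1 − rank ∂_2 = (9 − 6) − 0 = 3, and there is no ∂_2, so H_1 ≅ Z^3.

H_1 = Z^3.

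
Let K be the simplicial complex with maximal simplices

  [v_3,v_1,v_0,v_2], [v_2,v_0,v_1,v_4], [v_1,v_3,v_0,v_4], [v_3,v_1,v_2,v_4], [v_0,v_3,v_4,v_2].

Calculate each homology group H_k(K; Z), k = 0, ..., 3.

Order the vertices as v_0 < v_1 < v_2 < v_3 < v_4. Listing each simplex with vertices in this order, K has dimension 3 with simplices:

  0-simplices (5): [v_0], [v_1], [v_2], [v_3], [v_4]
  1-simplices (10): [v_0,v_1], [v_0,v_2], [v_0,v_3], [v_0,v_4], [v_1,v_2], [v_1,v_3], [v_1,v_4], [v_2,v_3], [v_2,v_4], [v_3,v_4]
  2-simplices (10): [v_0,v_1,v_2], [v_0,v_1,v_3], [v_0,v_1,v_4], [v_0,v_2,v_3], [v_0,v_2,v_4], [v_0,v_3,v_4], [v_1,v_2,v_3], [v_1,v_2,v_4], [v_1,v_3,v_4], [v_2,v_3,v_4]
  3-simplices (5): [v_0,v_1,v_2,v_3], [v_0,v_1,v_2,v_4], [v_0,v_1,v_3,v_4], [v_0,v_2,v_3,v_4], [v_1,v_2,v_3,v_4]

Hence C_0 ≅ Z^5, C_1 ≅ Z^10, C_2 ≅ Z^10, C_3 ≅ Z^5.

Boundary ∂_1: C_1 → C_0 sends each edge [p,q] (with p < q) to q − p. For instance
  ∂[v_1,v_3] = [v_3] − [v_1].
The resulting 5×10 matrix has rank 4, and its Smith normal form has invariant factors (1,1,1,1).

Boundary ∂_2: C_2 → C_1 acts by ∂[p,q,r] = [q,r] − [p,r] + [p,q]. For instance
  ∂[v_1,v_2,v_3] = [v_2,v_3] − [v_1,v_3] + [v_1,v_2],
  ∂[v_0,v_2,v_3] = [v_2,v_3] − [v_0,v_3] + [v_0,v_2].
As a 10×10 matrix over Z this has rank 6, with invariant factors (1,1,1,1,1,1).

The boundary map ∂_3: C_3 → C_2 sends each 3-simplex σ to the alternating sum Σ_i (−1)^i (σ with its i-th vertex removed). For instance
  ∂[v_0,v_2,v_3,v_4] = [v_2,v_3,v_4] − [v_0,v_3,v_4] + [v_0,v_2,v_4] − [v_0,v_2,v_3],
  ∂[v_1,v_2,v_3,v_4] = [v_2,v_3,v_4] − [v_1,v_3,v_4] + [v_1,v_2,v_4] − [v_1,v_2,v_3].
As a 10×5 matrix over Z this has rank 4, with invariant factors (1,1,1,1).

Now H_k = ker ∂_k / im ∂_{k+1}, so:

  H_0: rank C_0 − rank ∂_1 = 5 − 4 = 1, and the invariant factors of ∂_1 are all 1, so H_0 ≅ Z.
  H_1: rank ker ∂_1 − rank ∂_2 = (10 − 4) − 6 = 0, and the invariant factors of ∂_2 are all 1, so H_1 ≅ 0.
  H_2: rank ker ∂_2 − rank ∂_3 = (10 − 6) − 4 = 0, and the invariant factors of ∂_3 are all 1, so H_2 ≅ 0.
  H_3: rank ker ∂_3 − rank ∂_4 = (5 − 4) − 0 = 1, and there is no ∂_4, so H_3 ≅ Z.

(K is a triangulation of the 3-sphere S^3.)

H_0 ≅ Z,  H_1 = 0,  H_2 = 0,  H_3 ≅ Z.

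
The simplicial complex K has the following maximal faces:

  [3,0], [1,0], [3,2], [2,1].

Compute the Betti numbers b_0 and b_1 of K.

b_0 = 1, b_1 = 1.

Order the vertices as 0 < 1 < 2 < 3. Listing each simplex with vertices in this order, K has dimension 1 with simplices:

  0-simplices (4): [0], [1], [2], [3]
  1-simplices (4): [0,1], [0,3], [1,2], [2,3]

giving chain groups C_0 ≅ Z^4, C_1 ≅ Z^4.

The boundary map ∂_1: C_1 → C_0 is given by ∂[p,q] = [q] − [p]. For instance
  ∂[1,2] = [2] − [1].
The resulting 4×4 matrix has rank 3, and its Smith normal form has invariant factors (1,1,1).

Computing H_k = (kernel of ∂_k) / (image of ∂_{k+1}):

  H_0: rank C_0 − rank ∂_1 = 4 − 3 = 1, and the invariant factors of ∂_1 are all 1, so H_0 ≅ Z.
  H_1: rank ker ∂_1 − rank ∂_2 = (4 − 3) − 0 = 1, and there is no ∂_2, so H_1 ≅ Z.

Hence the Betti numbers are b_0 = 1, b_1 = 1.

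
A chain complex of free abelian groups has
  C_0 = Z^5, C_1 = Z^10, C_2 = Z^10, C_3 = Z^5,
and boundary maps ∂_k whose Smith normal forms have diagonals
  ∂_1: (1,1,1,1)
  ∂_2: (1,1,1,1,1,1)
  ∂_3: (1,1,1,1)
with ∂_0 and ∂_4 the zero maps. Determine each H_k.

H_0: b_0 = 5 − 0 − 4 = 1; torsion from ∂_1 factors > 1: none. So H_0 ≅ Z.
H_1: b_1 = 10 − 4 − 6 = 0; torsion from ∂_2 factors > 1: none. So H_1 ≅ 0.
H_2: b_2 = 10 − 6 − 4 = 0; torsion from ∂_3 factors > 1: none. So H_2 ≅ 0.
H_3: b_3 = 5 − 4 − 0 = 1; torsion from ∂_4 factors > 1: none. So H_3 ≅ Z.

H_0 ≅ Z,  H_1 = 0,  H_2 = 0,  H_3 ≅ Z.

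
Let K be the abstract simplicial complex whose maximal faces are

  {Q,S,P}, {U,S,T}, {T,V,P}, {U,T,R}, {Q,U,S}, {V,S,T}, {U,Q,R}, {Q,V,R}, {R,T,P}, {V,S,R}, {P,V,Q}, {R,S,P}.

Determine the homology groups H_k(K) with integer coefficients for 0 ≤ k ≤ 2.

H_0 = Z,  H_1 = Z/2,  H_2 = 0.

Take the total order P < Q < R < S < T < U < V on the vertex set. Then K (dimension 2) consists of the simplices:

  0-simplices (7): P, Q, R, S, T, U, V
  1-simplices (18): PQ, PR, PS, PT, PV, QR, QS, QU, QV, RS, RT, RU, RV, ST, SU, SV, TU, TV
  2-simplices (12): PQS, PQV, PRS, PRT, PTV, QRU, QRV, QSU, RSV, RTU, STU, STV

Hence C_0 ≅ Z^7, C_1 ≅ Z^18, C_2 ≅ Z^12.

Boundary ∂_1: C_1 → C_0 maps an edge to its endpoints' difference, ∂[p,q] = q − p. For instance
  ∂QR = R − Q.
The resulting 7×18 matrix has rank 6, and its Smith normal form has invariant factors (1,1,1,1,1,1).

The boundary map ∂_2: C_2 → C_1 maps a triangle to the signed sum of its edges. For instance
  ∂STV = TV − SV + ST,
  ∂PRT = RT − PT + PR.
As a 18×12 matrix over Z this has rank 12, with invariant factors (1,1,1,1,1,1,1,1,1,1,1,2).

Reading off H_k = ker ∂_k / im ∂_{k+1}:

  H_0: rank C_0 − rank ∂_1 = 7 − 6 = 1, and the invariant factors of ∂_1 are all 1, so H_0 = Z.
  H_1: rank ker ∂_1 − rank ∂_2 = (18 − 6) − 12 = 0, and ∂_2 has invariant factor 2 > 1, so H_1 = Z/2.
  H_2: rank ker ∂_2 − rank ∂_3 = (12 − 12) − 0 = 0, and there is no ∂_3, so H_2 = 0.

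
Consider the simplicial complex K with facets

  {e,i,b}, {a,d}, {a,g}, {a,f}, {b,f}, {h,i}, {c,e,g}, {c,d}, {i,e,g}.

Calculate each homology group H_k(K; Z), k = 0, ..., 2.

Order the vertices as a < b < c < d < e < f < g < h < i. Listing each simplex with vertices in this order, K has dimension 2 with simplices:

  0-simplices (9): a, b, c, d, e, f, g, h, i
  1-simplices (13): ad, af, ag, be, bf, bi, cd, ce, cg, eg, ei, gi, hi
  2-simplices (3): bei, ceg, egi

so the chain groups are C_0 ≅ Z^9, C_1 ≅ Z^13, C_2 ≅ Z^3.

The boundary map ∂_1: C_1 → C_0 is given by ∂[p,q] = [q] − [p]. For instance
  ∂ei = i − e.
As a 9×13 matrix over Z this has rank 8, with invariant factors (1,1,1,1,1,1,1,1).

Boundary ∂_2: C_2 → C_1 sends each 2-simplex [p,q,r] to [q,r] − [p,r] + [p,q]. For instance
  ∂ceg = eg − cg + ce,
  ∂bei = ei − bi + be.
As a 13×3 matrix over Z this has rank 3, with invariant factors (1,1,1).

From H_k ≅ ker(∂_k) / im(∂_{k+1}) we obtain:

  H_0: rank C_0 − rank ∂_1 = 9 − 8 = 1, and the invariant factors of ∂_1 are all 1, so H_0 ≅ Z.
  H_1: rank ker ∂_1 − rank ∂_2 = (13 − 8) − 3 = 2, and the invariant factors of ∂_2 are all 1, so H_1 ≅ Z^2.
  H_2: rank ker ∂_2 − rank ∂_3 = (3 − 3) − 0 = 0, and there is no ∂_3, so H_2 ≅ 0.

H_0 ≅ Z,  H_1 ≅ Z^2,  H_2 = 0.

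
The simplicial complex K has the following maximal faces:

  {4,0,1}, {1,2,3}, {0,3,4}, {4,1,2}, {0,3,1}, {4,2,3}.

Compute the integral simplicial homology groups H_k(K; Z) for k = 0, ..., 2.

H_0 = Z,  H_1 = 0,  H_2 = Z.

K has 5 vertices, 9 edges, 6 triangles.
rank ∂_0 = 0, rank ∂_1 = 4 ⇒ b_0 = 5 − 0 − 4 = 1; all invariant factors of ∂_1 are 1 so no torsion. So H_0 = Z.
rank ∂_1 = 4, rank ∂_2 = 5 ⇒ b_1 = 9 − 4 − 5 = 0; all invariant factors of ∂_2 are 1 so no torsion. So H_1 = 0.
rank ∂_2 = 5, rank ∂_3 = 0 ⇒ b_2 = 6 − 5 − 0 = 1. So H_2 = Z.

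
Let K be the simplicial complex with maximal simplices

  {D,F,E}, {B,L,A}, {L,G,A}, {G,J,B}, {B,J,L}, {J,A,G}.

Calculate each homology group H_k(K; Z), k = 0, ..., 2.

H_0 = Z^2,  H_1 = Z,  H_2 = 0.

Fix the vertex order A < B < D < E < F < G < J < L and write every simplex with vertices in increasing order. Then dim K = 2 and the simplices of K are:

  0-simplices (8): A, B, D, E, F, G, J, L
  1-simplices (13): AB, AG, AJ, AL, BG, BJ, BL, DE, DF, EF, GJ, GL, JL
  2-simplices (6): ABL, AGJ, AGL, BGJ, BJL, DEF

Hence C_0 ≅ Z^8, C_1 ≅ Z^13, C_2 ≅ Z^6.

∂_1: C_1 → C_0 sends each edge [p,q] (with p < q) to q − p.
The resulting 8×13 matrix has rank 6, and its Smith normal form has invariant factors (1,1,1,1,1,1).

Boundary ∂_2: C_2 → C_1 maps a triangle to the signed sum of its edges. For instance
  ∂BJL = JL − BL + BJ,
  ∂AGL = GL − AL + AG.
As a 13×6 matrix over Z this has rank 6, with invariant factors (1,1,1,1,1,1).

Reading off H_k = ker ∂_k / im ∂_{k+1}:

  H_0: rank C_0 − rank ∂_1 = 8 − 6 = 2, and the invariant factors of ∂_1 are all 1, so H_0 = Z^2.
  H_1: rank ker ∂_1 − rank ∂_2 = (13 − 6) − 6 = 1, and the invariant factors of ∂_2 are all 1, so H_1 = Z.
  H_2: rank ker ∂_2 − rank ∂_3 = (6 − 6) − 0 = 0, and there is no ∂_3, so H_2 = 0.

(K is a triangulation of the disjoint union of the 2-simplex and the Möbius band.)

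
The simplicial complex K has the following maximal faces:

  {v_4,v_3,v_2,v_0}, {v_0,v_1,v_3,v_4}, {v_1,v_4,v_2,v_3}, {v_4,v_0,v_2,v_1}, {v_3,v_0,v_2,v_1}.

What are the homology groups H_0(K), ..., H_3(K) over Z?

Take the total order v_0 < v_1 < v_2 < v_3 < v_4 on the vertex set. Then K (dimension 3) consists of the simplices:

  0-simplices (5): [v_0], [v_1], [v_2], [v_3], [v_4]
  1-simplices (10): [v_0,v_1], [v_0,v_2], [v_0,v_3], [v_0,v_4], [v_1,v_2], [v_1,v_3], [v_1,v_4], [v_2,v_3], [v_2,v_4], [v_3,v_4]
  2-simplices (10): [v_0,v_1,v_2], [v_0,v_1,v_3], [v_0,v_1,v_4], [v_0,v_2,v_3], [v_0,v_2,v_4], [v_0,v_3,v_4], [v_1,v_2,v_3], [v_1,v_2,v_4], [v_1,v_3,v_4], [v_2,v_3,v_4]
  3-simplices (5): [v_0,v_1,v_2,v_3], [v_0,v_1,v_2,v_4], [v_0,v_1,v_3,v_4], [v_0,v_2,v_3,v_4], [v_1,v_2,v_3,v_4]

so the chain groups are C_0 ≅ Z^5, C_1 ≅ Z^10, C_2 ≅ Z^10, C_3 ≅ Z^5.

∂_1: C_1 → C_0 sends each edge [p,q] (with p < q) to q − p. For instance
  ∂[v_1,v_4] = [v_4] − [v_1].
As a 5×10 matrix over Z this has rank 4, with invariant factors (1,1,1,1).

∂_2: C_2 → C_1 sends each 2-simplex [p,q,r] to [q,r] − [p,r] + [p,q]. For instance
  ∂[v_1,v_2,v_4] = [v_2,v_4] − [v_1,v_4] + [v_1,v_2],
  ∂[v_0,v_2,v_3] = [v_2,v_3] − [v_0,v_3] + [v_0,v_2].
The resulting 10×10 matrix has rank 6, and its Smith normal form has invariant factors (1,1,1,1,1,1).

∂_3: C_3 → C_2 sends each 3-simplex σ to the alternating sum Σ_i (−1)^i (σ with its i-th vertex removed). For instance
  ∂[v_0,v_2,v_3,v_4] = [v_2,v_3,v_4] − [v_0,v_3,v_4] + [v_0,v_2,v_4] − [v_0,v_2,v_3],
  ∂[v_0,v_1,v_3,v_4] = [v_1,v_3,v_4] − [v_0,v_3,v_4] + [v_0,v_1,v_4] − [v_0,v_1,v_3].
The 10×5 boundary matrix has rank 4 and Smith normal form diag(1,1,1,1).

Now H_k = ker ∂_k / im ∂_{k+1}, so:

  H_0: rank C_0 − rank ∂_1 = 5 − 4 = 1, and the invariant factors of ∂_1 are all 1, so H_0 ≅ Z.
  H_1: rank ker ∂_1 − rank ∂_2 = (10 − 4) − 6 = 0, and the invariant factors of ∂_2 are all 1, so H_1 ≅ 0.
  H_2: rank ker ∂_2 − rank ∂_3 = (10 − 6) − 4 = 0, and the invariant factors of ∂_3 are all 1, so H_2 ≅ 0.
  H_3: rank ker ∂_3 − rank ∂_4 = (5 − 4) − 0 = 1, and there is no ∂_4, so H_3 ≅ Z.

(K is a triangulation of the 3-sphere S^3.)

H_0 ≅ Z,  H_1 = 0,  H_2 = 0,  H_3 ≅ Z.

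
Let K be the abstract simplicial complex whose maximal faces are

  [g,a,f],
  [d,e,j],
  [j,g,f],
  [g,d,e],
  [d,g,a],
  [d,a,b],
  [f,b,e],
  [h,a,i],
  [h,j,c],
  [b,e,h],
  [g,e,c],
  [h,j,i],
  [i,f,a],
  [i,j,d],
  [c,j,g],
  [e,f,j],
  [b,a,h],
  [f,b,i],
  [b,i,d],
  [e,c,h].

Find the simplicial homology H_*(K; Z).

Take the total order a < b < c < d < e < f < g < h < i < j on the vertex set. Then K (dimension 2) consists of the simplices:

  0-simplices (10): a, b, c, d, e, f, g, h, i, j
  1-simplices (30): ab, ad, af, ag, ah, ai, bd, be, bf, bh, bi, ce, cg, ch, cj, de, dg, di, dj, ef, eg, eh, ej, fg, fi, fj, gj, hi, hj, ij
  2-simplices (20): abd, abh, adg, afg, afi, ahi, bdi, bef, beh, bfi, ceg, ceh, cgj, chj, deg, dej, dij, efj, fgj, hij

so the chain groups are C_0 ≅ Z^10, C_1 ≅ Z^30, C_2 ≅ Z^20.

The boundary map ∂_1: C_1 → C_0 maps an edge to its endpoints' difference, ∂[p,q] = q − p.
This gives a 10×30 integer matrix of rank 9; reducing to Smith normal form yields diagonal entries (1,1,1,1,1,1,1,1,1).

The boundary map ∂_2: C_2 → C_1 sends each 2-simplex [p,q,r] to [q,r] − [p,r] + [p,q]. For instance
  ∂cgj = gj − cj + cg,
  ∂dej = ej − dj + de.
The resulting 30×20 matrix has rank 20, and its Smith normal form has invariant factors (1,1,1,1,1,1,1,1,1,1,1,1,1,1,1,1,1,1,1,2).

From H_k ≅ ker(∂_k) / im(∂_{k+1}) we obtain:

  H_0: rank C_0 − rank ∂_1 = 10 − 9 = 1, and the invariant factors of ∂_1 are all 1, so H_0 ≅ Z.
  H_1: rank ker ∂_1 − rank ∂_2 = (30 − 9) − 20 = 1, and ∂_2 has invariant factor 2 > 1, so H_1 ≅ Z ⊕ Z/2.
  H_2: rank ker ∂_2 − rank ∂_3 = (20 − 20) − 0 = 0, and there is no ∂_3, so H_2 ≅ 0.

As a check, the Euler characteristic is 10 − 30 + 20 = 0, which agrees with 1 − 1 + 0 = 0.

H_0 = Z,  H_1 = Z ⊕ Z/2,  H_2 = 0.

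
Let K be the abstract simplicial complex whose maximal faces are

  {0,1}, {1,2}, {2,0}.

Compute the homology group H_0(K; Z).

H_0 = Z.

Fix the vertex order 0 < 1 < 2 and write every simplex with vertices in increasing order. Then dim K = 1 and the simplices of K are:

  0-simplices (3): [0], [1], [2]
  1-simplices (3): [0,1], [0,2], [1,2]

so the chain groups are C_0 ≅ Z^3, C_1 ≅ Z^3.

Boundary ∂_1: C_1 → C_0 maps an edge to its endpoints' difference, ∂[p,q] = q − p. For instance
  ∂[1,2] = [2] − [1].
As a 3×3 matrix over Z this has rank 2, with invariant factors (1,1).

Reading off H_k = ker ∂_k / im ∂_{k+1}:

  H_0: rank C_0 − rank ∂_1 = 3 − 2 = 1, and the invariant factors of ∂_1 are all 1, so H_0 ≅ Z.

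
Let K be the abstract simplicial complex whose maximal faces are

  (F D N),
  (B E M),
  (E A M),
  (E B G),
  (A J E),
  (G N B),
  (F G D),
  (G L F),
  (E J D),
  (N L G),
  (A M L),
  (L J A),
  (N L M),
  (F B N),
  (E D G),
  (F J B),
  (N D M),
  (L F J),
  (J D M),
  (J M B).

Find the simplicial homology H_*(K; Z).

H_0 ≅ Z,  H_1 ≅ Z ⊕ Z/2,  H_2 = 0.

Order the vertices as A < B < D < E < F < G < J < L < M < N. Listing each simplex with vertices in this order, K has dimension 2 with simplices:

  0-simplices (10): A, B, D, E, F, G, J, L, M, N
  1-simplices (30): AE, AJ, AL, AM, BE, BF, BG, BJ, BM, BN, DE, DF, DG, DJ, DM, DN, EG, EJ, EM, FG, FJ, FL, FN, GL, GN, JL, JM, LM, LN, MN
  2-simplices (20): AEJ, AEM, AJL, ALM, BEG, BEM, BFJ, BFN, BGN, BJM, DEG, DEJ, DFG, DFN, DJM, DMN, FGL, FJL, GLN, LMN

so the chain groups are C_0 ≅ Z^10, C_1 ≅ Z^30, C_2 ≅ Z^20.

∂_1: C_1 → C_0 sends each edge [p,q] (with p < q) to q − p. For instance
  ∂BM = M − B.
As a 10×30 matrix over Z this has rank 9, with invariant factors (1,1,1,1,1,1,1,1,1).

Boundary ∂_2: C_2 → C_1 sends each 2-simplex [p,q,r] to [q,r] − [p,r] + [p,q]. For instance
  ∂BEG = EG − BG + BE,
  ∂DEJ = EJ − DJ + DE.
This gives a 30×20 integer matrix of rank 20; reducing to Smith normal form yields diagonal entries (1,1,1,1,1,1,1,1,1,1,1,1,1,1,1,1,1,1,1,2).

Computing H_k = (kernel of ∂_k) / (image of ∂_{k+1}):

  H_0: rank C_0 − rank ∂_1 = 10 − 9 = 1, and the invariant factors of ∂_1 are all 1, so H_0 ≅ Z.
  H_1: rank ker ∂_1 − rank ∂_2 = (30 − 9) − 20 = 1, and ∂_2 has invariant factor 2 > 1, so H_1 ≅ Z ⊕ Z/2.
  H_2: rank ker ∂_2 − rank ∂_3 = (20 − 20) − 0 = 0, and there is no ∂_3, so H_2 ≅ 0.

As a check, the Euler characteristic is 10 − 30 + 20 = 0, which agrees with 1 − 1 + 0 = 0.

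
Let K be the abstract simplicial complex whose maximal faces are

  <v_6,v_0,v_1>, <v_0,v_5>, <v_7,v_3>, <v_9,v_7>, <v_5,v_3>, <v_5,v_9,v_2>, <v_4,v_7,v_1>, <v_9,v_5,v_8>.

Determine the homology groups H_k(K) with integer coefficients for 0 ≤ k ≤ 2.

H_0 = Z,  H_1 = Z^2,  H_2 = 0.

Order the vertices as v_0 < v_1 < v_2 < v_3 < v_4 < v_5 < v_6 < v_7 < v_8 < v_9. Listing each simplex with vertices in this order, K has dimension 2 with simplices:

  0-simplices (10): [v_0], [v_1], [v_2], [v_3], [v_4], [v_5], [v_6], [v_7], [v_8], [v_9]
  1-simplices (15): (15 of them)
  2-simplices (4): [v_0,v_1,v_6], [v_1,v_4,v_7], [v_2,v_5,v_9], [v_5,v_8,v_9]

Hence C_0 ≅ Z^10, C_1 ≅ Z^15, C_2 ≅ Z^4.

∂_1: C_1 → C_0 is given by ∂[p,q] = [q] − [p]. For instance
  ∂[v_7,v_9] = [v_9] − [v_7].
The resulting 10×15 matrix has rank 9, and its Smith normal form has invariant factors (1,1,1,1,1,1,1,1,1).

∂_2: C_2 → C_1 acts by ∂[p,q,r] = [q,r] − [p,r] + [p,q]. For instance
  ∂[v_2,v_5,v_9] = [v_5,v_9] − [v_2,v_9] + [v_2,v_5],
  ∂[v_1,v_4,v_7] = [v_4,v_7] − [v_1,v_7] + [v_1,v_4].
The resulting 15×4 matrix has rank 4, and its Smith normal form has invariant factors (1,1,1,1).

From H_k ≅ ker(∂_k) / im(∂_{k+1}) we obtain:

  H_0: rank C_0 − rank ∂_1 = 10 − 9 = 1, and the invariant factors of ∂_1 are all 1, so H_0 ≅ Z.
  H_1: rank ker ∂_1 − rank ∂_2 = (15 − 9) − 4 = 2, and the invariant factors of ∂_2 are all 1, so H_1 ≅ Z^2.
  H_2: rank ker ∂_2 − rank ∂_3 = (4 − 4) − 0 = 0, and there is no ∂_3, so H_2 ≅ 0.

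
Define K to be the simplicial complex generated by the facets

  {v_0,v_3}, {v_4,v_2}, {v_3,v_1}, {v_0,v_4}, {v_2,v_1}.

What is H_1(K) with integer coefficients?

H_1 ≅ Z.

We work with the vertex ordering v_0 < v_1 < v_2 < v_3 < v_4. The simplices of K, each written with vertices in increasing order, are:

  0-simplices (5): [v_0], [v_1], [v_2], [v_3], [v_4]
  1-simplices (5): [v_0,v_3], [v_0,v_4], [v_1,v_2], [v_1,v_3], [v_2,v_4]

giving chain groups C_0 ≅ Z^5, C_1 ≅ Z^5.

The boundary map ∂_1: C_1 → C_0 sends each edge [p,q] (with p < q) to q − p. For instance
  ∂[v_0,v_3] = [v_3] − [v_0].
As a 5×5 matrix over Z this has rank 4, with invariant factors (1,1,1,1).

Now H_k = ker ∂_k / im ∂_{k+1}, so:

  H_1: rank ker ∂_1 − rank ∂_2 = (5 − 4) − 0 = 1, and there is no ∂_2, so H_1 ≅ Z.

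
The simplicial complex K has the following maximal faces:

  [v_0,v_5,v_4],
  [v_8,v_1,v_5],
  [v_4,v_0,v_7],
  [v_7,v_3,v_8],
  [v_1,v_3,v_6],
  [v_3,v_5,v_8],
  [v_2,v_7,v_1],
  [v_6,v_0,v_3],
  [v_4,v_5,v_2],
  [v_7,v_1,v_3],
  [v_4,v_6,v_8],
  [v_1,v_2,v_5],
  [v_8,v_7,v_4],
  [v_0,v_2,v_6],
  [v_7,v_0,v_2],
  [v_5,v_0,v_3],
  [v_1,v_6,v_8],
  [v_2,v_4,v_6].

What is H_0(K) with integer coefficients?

Take the total order v_0 < v_1 < v_2 < v_3 < v_4 < v_5 < v_6 < v_7 < v_8 on the vertex set. Then K (dimension 2) consists of the simplices:

  0-simplices (9): [v_0], [v_1], [v_2], [v_3], [v_4], [v_5], [v_6], [v_7], [v_8]
  1-simplices (27): (27 of them)
  2-simplices (18): (18 of them)

Hence C_0 ≅ Z^9, C_1 ≅ Z^27, C_2 ≅ Z^18.

∂_1: C_1 → C_0 is given by ∂[p,q] = [q] − [p]. For instance
  ∂[v_7,v_8] = [v_8] − [v_7].
This gives a 9×27 integer matrix of rank 8; reducing to Smith normal form yields diagonal entries (1,1,1,1,1,1,1,1).

∂_2: C_2 → C_1 maps a triangle to the signed sum of its edges. For instance
  ∂[v_1,v_2,v_5] = [v_2,v_5] − [v_1,v_5] + [v_1,v_2],
  ∂[v_0,v_2,v_7] = [v_2,v_7] − [v_0,v_7] + [v_0,v_2].
The 27×18 boundary matrix has rank 18 and Smith normal form diag(1,1,1,1,1,1,1,1,1,1,1,1,1,1,1,1,1,2).

Computing H_k = (kernel of ∂_k) / (image of ∂_{k+1}):

  H_0: rank C_0 − rank ∂_1 = 9 − 8 = 1, and the invariant factors of ∂_1 are all 1, so H_0 = Z.

H_0 = Z.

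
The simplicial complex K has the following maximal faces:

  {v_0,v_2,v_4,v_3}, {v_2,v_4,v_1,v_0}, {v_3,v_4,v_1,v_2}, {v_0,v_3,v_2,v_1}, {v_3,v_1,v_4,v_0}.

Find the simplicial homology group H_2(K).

Take the total order v_0 < v_1 < v_2 < v_3 < v_4 on the vertex set. Then K (dimension 3) consists of the simplices:

  0-simplices (5): [v_0], [v_1], [v_2], [v_3], [v_4]
  1-simplices (10): [v_0,v_1], [v_0,v_2], [v_0,v_3], [v_0,v_4], [v_1,v_2], [v_1,v_3], [v_1,v_4], [v_2,v_3], [v_2,v_4], [v_3,v_4]
  2-simplices (10): [v_0,v_1,v_2], [v_0,v_1,v_3], [v_0,v_1,v_4], [v_0,v_2,v_3], [v_0,v_2,v_4], [v_0,v_3,v_4], [v_1,v_2,v_3], [v_1,v_2,v_4], [v_1,v_3,v_4], [v_2,v_3,v_4]
  3-simplices (5): [v_0,v_1,v_2,v_3], [v_0,v_1,v_2,v_4], [v_0,v_1,v_3,v_4], [v_0,v_2,v_3,v_4], [v_1,v_2,v_3,v_4]

giving chain groups C_0 ≅ Z^5, C_1 ≅ Z^10, C_2 ≅ Z^10, C_3 ≅ Z^5.

The boundary map ∂_1: C_1 → C_0 sends each edge [p,q] (with p < q) to q − p. For instance
  ∂[v_1,v_4] = [v_4] − [v_1].
The 5×10 boundary matrix has rank 4 and Smith normal form diag(1,1,1,1).

The boundary map ∂_2: C_2 → C_1 maps a triangle to the signed sum of its edges. For instance
  ∂[v_0,v_2,v_4] = [v_2,v_4] − [v_0,v_4] + [v_0,v_2],
  ∂[v_0,v_2,v_3] = [v_2,v_3] − [v_0,v_3] + [v_0,v_2].
This gives a 10×10 integer matrix of rank 6; reducing to Smith normal form yields diagonal entries (1,1,1,1,1,1).

The boundary map ∂_3: C_3 → C_2 sends each 3-simplex σ to the alternating sum Σ_i (−1)^i (σ with its i-th vertex removed). For instance
  ∂[v_0,v_1,v_2,v_4] = [v_1,v_2,v_4] − [v_0,v_2,v_4] + [v_0,v_1,v_4] − [v_0,v_1,v_2],
  ∂[v_0,v_1,v_3,v_4] = [v_1,v_3,v_4] − [v_0,v_3,v_4] + [v_0,v_1,v_4] − [v_0,v_1,v_3].
As a 10×5 matrix over Z this has rank 4, with invariant factors (1,1,1,1).

Now H_k = ker ∂_k / im ∂_{k+1}, so:

  H_2: rank ker ∂_2 − rank ∂_3 = (10 − 6) − 4 = 0, and the invariant factors of ∂_3 are all 1, so H_2 = 0.

(K is a triangulation of the 3-sphere S^3.)

H_2 = 0.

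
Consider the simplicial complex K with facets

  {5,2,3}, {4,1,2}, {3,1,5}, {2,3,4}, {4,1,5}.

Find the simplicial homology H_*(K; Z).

Fix the vertex order 1 < 2 < 3 < 4 < 5 and write every simplex with vertices in increasing order. Then dim K = 2 and the simplices of K are:

  0-simplices (5): [1], [2], [3], [4], [5]
  1-simplices (10): [1,2], [1,3], [1,4], [1,5], [2,3], [2,4], [2,5], [3,4], [3,5], [4,5]
  2-simplices (5): [1,2,4], [1,3,5], [1,4,5], [2,3,4], [2,3,5]

so the chain groups are C_0 ≅ Z^5, C_1 ≅ Z^10, C_2 ≅ Z^5.

Boundary ∂_1: C_1 → C_0 is given by ∂[p,q] = [q] − [p]. For instance
  ∂[1,3] = [3] − [1].
The resulting 5×10 matrix has rank 4, and its Smith normal form has invariant factors (1,1,1,1).

Boundary ∂_2: C_2 → C_1 sends each 2-simplex [p,q,r] to [q,r] − [p,r] + [p,q]. For instance
  ∂[2,3,5] = [3,5] − [2,5] + [2,3],
  ∂[2,3,4] = [3,4] − [2,4] + [2,3].
The resulting 10×5 matrix has rank 5, and its Smith normal form has invariant factors (1,1,1,1,1).

Reading off H_k = ker ∂_k / im ∂_{k+1}:

  H_0: rank C_0 − rank ∂_1 = 5 − 4 = 1, and the invariant factors of ∂_1 are all 1, so H_0 ≅ Z.
  H_1: rank ker ∂_1 − rank ∂_2 = (10 − 4) − 5 = 1, and the invariant factors of ∂_2 are all 1, so H_1 ≅ Z.
  H_2: rank ker ∂_2 − rank ∂_3 = (5 − 5) − 0 = 0, and there is no ∂_3, so H_2 ≅ 0.

H_0 ≅ Z,  H_1 ≅ Z,  H_2 = 0.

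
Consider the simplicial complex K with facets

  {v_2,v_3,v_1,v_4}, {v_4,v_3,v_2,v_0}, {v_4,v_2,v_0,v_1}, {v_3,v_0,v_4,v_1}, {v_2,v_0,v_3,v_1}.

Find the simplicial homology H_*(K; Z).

Order the vertices as v_0 < v_1 < v_2 < v_3 < v_4. Listing each simplex with vertices in this order, K has dimension 3 with simplices:

  0-simplices (5): [v_0], [v_1], [v_2], [v_3], [v_4]
  1-simplices (10): [v_0,v_1], [v_0,v_2], [v_0,v_3], [v_0,v_4], [v_1,v_2], [v_1,v_3], [v_1,v_4], [v_2,v_3], [v_2,v_4], [v_3,v_4]
  2-simplices (10): [v_0,v_1,v_2], [v_0,v_1,v_3], [v_0,v_1,v_4], [v_0,v_2,v_3], [v_0,v_2,v_4], [v_0,v_3,v_4], [v_1,v_2,v_3], [v_1,v_2,v_4], [v_1,v_3,v_4], [v_2,v_3,v_4]
  3-simplices (5): [v_0,v_1,v_2,v_3], [v_0,v_1,v_2,v_4], [v_0,v_1,v_3,v_4], [v_0,v_2,v_3,v_4], [v_1,v_2,v_3,v_4]

giving chain groups C_0 ≅ Z^5, C_1 ≅ Z^10, C_2 ≅ Z^10, C_3 ≅ Z^5.

∂_1: C_1 → C_0 is given by ∂[p,q] = [q] − [p]. For instance
  ∂[v_0,v_3] = [v_3] − [v_0].
The 5×10 boundary matrix has rank 4 and Smith normal form diag(1,1,1,1).

The boundary map ∂_2: C_2 → C_1 acts by ∂[p,q,r] = [q,r] − [p,r] + [p,q]. For instance
  ∂[v_2,v_3,v_4] = [v_3,v_4] − [v_2,v_4] + [v_2,v_3],
  ∂[v_1,v_3,v_4] = [v_3,v_4] − [v_1,v_4] + [v_1,v_3].
This gives a 10×10 integer matrix of rank 6; reducing to Smith normal form yields diagonal entries (1,1,1,1,1,1).

Boundary ∂_3: C_3 → C_2 sends each 3-simplex σ to the alternating sum Σ_i (−1)^i (σ with its i-th vertex removed). For instance
  ∂[v_0,v_2,v_3,v_4] = [v_2,v_3,v_4] − [v_0,v_3,v_4] + [v_0,v_2,v_4] − [v_0,v_2,v_3],
  ∂[v_1,v_2,v_3,v_4] = [v_2,v_3,v_4] − [v_1,v_3,v_4] + [v_1,v_2,v_4] − [v_1,v_2,v_3].
The 10×5 boundary matrix has rank 4 and Smith normal form diag(1,1,1,1).

From H_k ≅ ker(∂_k) / im(∂_{k+1}) we obtain:

  H_0: rank C_0 − rank ∂_1 = 5 − 4 = 1, and the invariant factors of ∂_1 are all 1, so H_0 = Z.
  H_1: rank ker ∂_1 − rank ∂_2 = (10 − 4) − 6 = 0, and the invariant factors of ∂_2 are all 1, so H_1 = 0.
  H_2: rank ker ∂_2 − rank ∂_3 = (10 − 6) − 4 = 0, and the invariant factors of ∂_3 are all 1, so H_2 = 0.
  H_3: rank ker ∂_3 − rank ∂_4 = (5 − 4) − 0 = 1, and there is no ∂_4, so H_3 = Z.

As a check, the Euler characteristic is 5 − 10 + 10 − 5 = 0, which agrees with 1 − 0 + 0 − 1 = 0.

H_0 ≅ Z,  H_1 = 0,  H_2 = 0,  H_3 ≅ Z.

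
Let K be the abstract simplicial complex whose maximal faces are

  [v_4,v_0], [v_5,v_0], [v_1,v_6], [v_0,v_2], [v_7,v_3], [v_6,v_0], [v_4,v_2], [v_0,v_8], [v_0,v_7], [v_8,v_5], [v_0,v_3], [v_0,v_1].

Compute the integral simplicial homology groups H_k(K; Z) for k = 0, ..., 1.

We work with the vertex ordering v_0 < v_1 < v_2 < v_3 < v_4 < v_5 < v_6 < v_7 < v_8. The simplices of K, each written with vertices in increasing order, are:

  0-simplices (9): [v_0], [v_1], [v_2], [v_3], [v_4], [v_5], [v_6], [v_7], [v_8]
  1-simplices (12): [v_0,v_1], [v_0,v_2], [v_0,v_3], [v_0,v_4], [v_0,v_5], [v_0,v_6], [v_0,v_7], [v_0,v_8], [v_1,v_6], [v_2,v_4], [v_3,v_7], [v_5,v_8]

giving chain groups C_0 ≅ Z^9, C_1 ≅ Z^12.

The boundary map ∂_1: C_1 → C_0 maps an edge to its endpoints' difference, ∂[p,q] = q − p.
This gives a 9×12 integer matrix of rank 8; reducing to Smith normal form yields diagonal entries (1,1,1,1,1,1,1,1).

From H_k ≅ ker(∂_k) / im(∂_{k+1}) we obtain:

  H_0: rank C_0 − rank ∂_1 = 9 − 8 = 1, and the invariant factors of ∂_1 are all 1, so H_0 ≅ Z.
  H_1: rank ker ∂_1 − rank ∂_2 = (12 − 8) − 0 = 4, and there is no ∂_2, so H_1 ≅ Z^4.

H_0 = Z,  H_1 = Z^4.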